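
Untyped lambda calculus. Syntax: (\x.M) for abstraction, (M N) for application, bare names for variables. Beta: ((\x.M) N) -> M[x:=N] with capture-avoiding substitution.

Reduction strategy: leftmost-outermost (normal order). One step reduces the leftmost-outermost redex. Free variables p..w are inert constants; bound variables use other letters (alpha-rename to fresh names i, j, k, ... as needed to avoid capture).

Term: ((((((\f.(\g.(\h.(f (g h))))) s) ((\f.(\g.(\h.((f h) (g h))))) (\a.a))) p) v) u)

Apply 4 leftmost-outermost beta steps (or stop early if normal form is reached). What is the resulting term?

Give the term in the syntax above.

Step 0: ((((((\f.(\g.(\h.(f (g h))))) s) ((\f.(\g.(\h.((f h) (g h))))) (\a.a))) p) v) u)
Step 1: (((((\g.(\h.(s (g h)))) ((\f.(\g.(\h.((f h) (g h))))) (\a.a))) p) v) u)
Step 2: ((((\h.(s (((\f.(\g.(\h.((f h) (g h))))) (\a.a)) h))) p) v) u)
Step 3: (((s (((\f.(\g.(\h.((f h) (g h))))) (\a.a)) p)) v) u)
Step 4: (((s ((\g.(\h.(((\a.a) h) (g h)))) p)) v) u)

Answer: (((s ((\g.(\h.(((\a.a) h) (g h)))) p)) v) u)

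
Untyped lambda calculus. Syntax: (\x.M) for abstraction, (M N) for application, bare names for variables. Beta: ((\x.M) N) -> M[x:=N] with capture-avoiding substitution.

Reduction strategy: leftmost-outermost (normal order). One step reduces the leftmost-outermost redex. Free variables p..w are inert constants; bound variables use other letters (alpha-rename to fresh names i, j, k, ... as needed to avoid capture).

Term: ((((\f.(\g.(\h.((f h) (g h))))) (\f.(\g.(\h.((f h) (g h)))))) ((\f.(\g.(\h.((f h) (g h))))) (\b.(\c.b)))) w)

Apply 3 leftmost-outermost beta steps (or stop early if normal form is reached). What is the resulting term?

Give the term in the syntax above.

Answer: (((\f.(\g.(\h.((f h) (g h))))) w) (((\f.(\g.(\h.((f h) (g h))))) (\b.(\c.b))) w))

Derivation:
Step 0: ((((\f.(\g.(\h.((f h) (g h))))) (\f.(\g.(\h.((f h) (g h)))))) ((\f.(\g.(\h.((f h) (g h))))) (\b.(\c.b)))) w)
Step 1: (((\g.(\h.(((\f.(\g.(\h.((f h) (g h))))) h) (g h)))) ((\f.(\g.(\h.((f h) (g h))))) (\b.(\c.b)))) w)
Step 2: ((\h.(((\f.(\g.(\h.((f h) (g h))))) h) (((\f.(\g.(\h.((f h) (g h))))) (\b.(\c.b))) h))) w)
Step 3: (((\f.(\g.(\h.((f h) (g h))))) w) (((\f.(\g.(\h.((f h) (g h))))) (\b.(\c.b))) w))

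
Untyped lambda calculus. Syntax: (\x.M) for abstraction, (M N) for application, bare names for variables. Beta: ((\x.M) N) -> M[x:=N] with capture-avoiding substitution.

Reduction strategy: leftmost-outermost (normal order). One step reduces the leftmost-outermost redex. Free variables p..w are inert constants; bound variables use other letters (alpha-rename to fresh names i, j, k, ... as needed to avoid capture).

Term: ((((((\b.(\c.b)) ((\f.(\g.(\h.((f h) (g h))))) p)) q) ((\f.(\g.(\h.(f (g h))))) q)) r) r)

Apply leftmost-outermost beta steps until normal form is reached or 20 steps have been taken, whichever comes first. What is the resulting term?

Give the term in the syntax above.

Answer: (((p r) (\h.(q (r h)))) r)

Derivation:
Step 0: ((((((\b.(\c.b)) ((\f.(\g.(\h.((f h) (g h))))) p)) q) ((\f.(\g.(\h.(f (g h))))) q)) r) r)
Step 1: (((((\c.((\f.(\g.(\h.((f h) (g h))))) p)) q) ((\f.(\g.(\h.(f (g h))))) q)) r) r)
Step 2: (((((\f.(\g.(\h.((f h) (g h))))) p) ((\f.(\g.(\h.(f (g h))))) q)) r) r)
Step 3: ((((\g.(\h.((p h) (g h)))) ((\f.(\g.(\h.(f (g h))))) q)) r) r)
Step 4: (((\h.((p h) (((\f.(\g.(\h.(f (g h))))) q) h))) r) r)
Step 5: (((p r) (((\f.(\g.(\h.(f (g h))))) q) r)) r)
Step 6: (((p r) ((\g.(\h.(q (g h)))) r)) r)
Step 7: (((p r) (\h.(q (r h)))) r)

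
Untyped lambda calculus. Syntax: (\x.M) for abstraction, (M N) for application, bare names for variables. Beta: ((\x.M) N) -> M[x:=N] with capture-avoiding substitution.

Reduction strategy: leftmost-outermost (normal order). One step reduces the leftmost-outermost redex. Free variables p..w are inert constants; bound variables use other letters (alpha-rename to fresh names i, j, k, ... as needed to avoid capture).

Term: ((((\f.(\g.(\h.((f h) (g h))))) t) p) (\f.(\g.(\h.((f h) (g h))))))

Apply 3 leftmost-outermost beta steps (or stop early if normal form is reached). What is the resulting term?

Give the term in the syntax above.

Step 0: ((((\f.(\g.(\h.((f h) (g h))))) t) p) (\f.(\g.(\h.((f h) (g h))))))
Step 1: (((\g.(\h.((t h) (g h)))) p) (\f.(\g.(\h.((f h) (g h))))))
Step 2: ((\h.((t h) (p h))) (\f.(\g.(\h.((f h) (g h))))))
Step 3: ((t (\f.(\g.(\h.((f h) (g h)))))) (p (\f.(\g.(\h.((f h) (g h)))))))

Answer: ((t (\f.(\g.(\h.((f h) (g h)))))) (p (\f.(\g.(\h.((f h) (g h)))))))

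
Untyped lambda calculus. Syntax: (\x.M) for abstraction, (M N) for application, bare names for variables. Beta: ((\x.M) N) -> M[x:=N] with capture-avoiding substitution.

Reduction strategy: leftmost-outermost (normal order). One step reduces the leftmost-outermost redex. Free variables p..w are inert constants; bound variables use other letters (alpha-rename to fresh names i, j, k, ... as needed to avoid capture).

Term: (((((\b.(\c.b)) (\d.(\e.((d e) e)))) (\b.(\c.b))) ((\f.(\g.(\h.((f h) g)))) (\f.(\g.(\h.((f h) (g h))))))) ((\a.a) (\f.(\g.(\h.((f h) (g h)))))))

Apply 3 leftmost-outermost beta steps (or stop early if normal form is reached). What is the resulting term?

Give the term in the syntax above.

Answer: ((\e.((((\f.(\g.(\h.((f h) g)))) (\f.(\g.(\h.((f h) (g h)))))) e) e)) ((\a.a) (\f.(\g.(\h.((f h) (g h)))))))

Derivation:
Step 0: (((((\b.(\c.b)) (\d.(\e.((d e) e)))) (\b.(\c.b))) ((\f.(\g.(\h.((f h) g)))) (\f.(\g.(\h.((f h) (g h))))))) ((\a.a) (\f.(\g.(\h.((f h) (g h)))))))
Step 1: ((((\c.(\d.(\e.((d e) e)))) (\b.(\c.b))) ((\f.(\g.(\h.((f h) g)))) (\f.(\g.(\h.((f h) (g h))))))) ((\a.a) (\f.(\g.(\h.((f h) (g h)))))))
Step 2: (((\d.(\e.((d e) e))) ((\f.(\g.(\h.((f h) g)))) (\f.(\g.(\h.((f h) (g h))))))) ((\a.a) (\f.(\g.(\h.((f h) (g h)))))))
Step 3: ((\e.((((\f.(\g.(\h.((f h) g)))) (\f.(\g.(\h.((f h) (g h)))))) e) e)) ((\a.a) (\f.(\g.(\h.((f h) (g h)))))))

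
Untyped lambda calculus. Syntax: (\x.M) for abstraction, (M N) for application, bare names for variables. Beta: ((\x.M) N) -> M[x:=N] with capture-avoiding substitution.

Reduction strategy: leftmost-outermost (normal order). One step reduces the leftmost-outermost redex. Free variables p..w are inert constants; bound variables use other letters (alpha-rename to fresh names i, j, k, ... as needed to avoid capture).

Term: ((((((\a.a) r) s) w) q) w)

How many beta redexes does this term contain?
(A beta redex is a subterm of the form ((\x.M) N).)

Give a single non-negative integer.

Answer: 1

Derivation:
Term: ((((((\a.a) r) s) w) q) w)
  Redex: ((\a.a) r)
Total redexes: 1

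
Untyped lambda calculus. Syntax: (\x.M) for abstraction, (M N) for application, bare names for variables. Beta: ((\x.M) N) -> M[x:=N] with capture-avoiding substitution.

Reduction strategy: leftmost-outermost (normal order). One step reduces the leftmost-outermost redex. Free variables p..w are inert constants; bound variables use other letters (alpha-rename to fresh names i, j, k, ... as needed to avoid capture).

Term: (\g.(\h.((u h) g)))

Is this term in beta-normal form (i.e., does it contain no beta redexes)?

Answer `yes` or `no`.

Term: (\g.(\h.((u h) g)))
No beta redexes found.

Answer: yes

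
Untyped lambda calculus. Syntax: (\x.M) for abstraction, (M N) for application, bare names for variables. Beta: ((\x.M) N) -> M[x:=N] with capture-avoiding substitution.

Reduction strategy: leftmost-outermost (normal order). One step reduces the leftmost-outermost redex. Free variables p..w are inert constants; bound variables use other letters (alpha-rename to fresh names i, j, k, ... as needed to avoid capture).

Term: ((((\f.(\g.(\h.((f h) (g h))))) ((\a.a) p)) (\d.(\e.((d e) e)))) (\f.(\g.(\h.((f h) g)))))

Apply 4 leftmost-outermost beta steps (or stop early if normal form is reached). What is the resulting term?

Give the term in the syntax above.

Answer: ((p (\f.(\g.(\h.((f h) g))))) ((\d.(\e.((d e) e))) (\f.(\g.(\h.((f h) g))))))

Derivation:
Step 0: ((((\f.(\g.(\h.((f h) (g h))))) ((\a.a) p)) (\d.(\e.((d e) e)))) (\f.(\g.(\h.((f h) g)))))
Step 1: (((\g.(\h.((((\a.a) p) h) (g h)))) (\d.(\e.((d e) e)))) (\f.(\g.(\h.((f h) g)))))
Step 2: ((\h.((((\a.a) p) h) ((\d.(\e.((d e) e))) h))) (\f.(\g.(\h.((f h) g)))))
Step 3: ((((\a.a) p) (\f.(\g.(\h.((f h) g))))) ((\d.(\e.((d e) e))) (\f.(\g.(\h.((f h) g))))))
Step 4: ((p (\f.(\g.(\h.((f h) g))))) ((\d.(\e.((d e) e))) (\f.(\g.(\h.((f h) g))))))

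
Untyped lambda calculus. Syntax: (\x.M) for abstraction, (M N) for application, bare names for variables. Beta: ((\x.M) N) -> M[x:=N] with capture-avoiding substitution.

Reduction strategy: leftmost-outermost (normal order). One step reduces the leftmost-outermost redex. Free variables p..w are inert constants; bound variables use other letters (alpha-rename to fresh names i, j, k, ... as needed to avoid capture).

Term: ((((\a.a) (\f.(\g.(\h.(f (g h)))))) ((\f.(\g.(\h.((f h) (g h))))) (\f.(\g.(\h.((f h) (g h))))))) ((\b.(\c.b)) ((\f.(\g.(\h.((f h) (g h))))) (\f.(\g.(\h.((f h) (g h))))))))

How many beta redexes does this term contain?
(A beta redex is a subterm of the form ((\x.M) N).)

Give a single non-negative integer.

Answer: 4

Derivation:
Term: ((((\a.a) (\f.(\g.(\h.(f (g h)))))) ((\f.(\g.(\h.((f h) (g h))))) (\f.(\g.(\h.((f h) (g h))))))) ((\b.(\c.b)) ((\f.(\g.(\h.((f h) (g h))))) (\f.(\g.(\h.((f h) (g h))))))))
  Redex: ((\a.a) (\f.(\g.(\h.(f (g h))))))
  Redex: ((\f.(\g.(\h.((f h) (g h))))) (\f.(\g.(\h.((f h) (g h))))))
  Redex: ((\b.(\c.b)) ((\f.(\g.(\h.((f h) (g h))))) (\f.(\g.(\h.((f h) (g h)))))))
  Redex: ((\f.(\g.(\h.((f h) (g h))))) (\f.(\g.(\h.((f h) (g h))))))
Total redexes: 4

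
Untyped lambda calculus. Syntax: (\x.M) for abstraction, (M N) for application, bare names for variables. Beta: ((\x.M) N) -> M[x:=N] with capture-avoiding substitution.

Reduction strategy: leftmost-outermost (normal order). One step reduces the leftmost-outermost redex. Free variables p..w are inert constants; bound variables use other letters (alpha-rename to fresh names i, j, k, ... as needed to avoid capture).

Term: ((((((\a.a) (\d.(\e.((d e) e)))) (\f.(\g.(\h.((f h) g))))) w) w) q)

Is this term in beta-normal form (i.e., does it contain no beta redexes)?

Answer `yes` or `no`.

Term: ((((((\a.a) (\d.(\e.((d e) e)))) (\f.(\g.(\h.((f h) g))))) w) w) q)
Found 1 beta redex(es).

Answer: no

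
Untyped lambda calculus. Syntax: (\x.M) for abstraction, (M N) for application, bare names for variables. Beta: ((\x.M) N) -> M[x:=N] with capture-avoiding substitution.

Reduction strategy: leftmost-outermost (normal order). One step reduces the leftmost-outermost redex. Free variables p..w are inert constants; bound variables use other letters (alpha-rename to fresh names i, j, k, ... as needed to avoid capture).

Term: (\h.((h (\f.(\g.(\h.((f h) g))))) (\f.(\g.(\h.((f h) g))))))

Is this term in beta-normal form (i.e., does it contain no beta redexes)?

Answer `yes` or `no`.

Term: (\h.((h (\f.(\g.(\h.((f h) g))))) (\f.(\g.(\h.((f h) g))))))
No beta redexes found.

Answer: yes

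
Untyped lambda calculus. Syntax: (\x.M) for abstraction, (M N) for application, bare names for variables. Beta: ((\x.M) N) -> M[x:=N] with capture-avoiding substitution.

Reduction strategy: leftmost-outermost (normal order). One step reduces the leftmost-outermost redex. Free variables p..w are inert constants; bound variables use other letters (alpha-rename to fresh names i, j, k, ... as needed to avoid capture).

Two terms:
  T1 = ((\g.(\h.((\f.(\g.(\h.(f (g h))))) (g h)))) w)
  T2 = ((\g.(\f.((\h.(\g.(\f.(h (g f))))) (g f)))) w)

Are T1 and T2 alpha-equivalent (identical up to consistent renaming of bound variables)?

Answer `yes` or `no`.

Term 1: ((\g.(\h.((\f.(\g.(\h.(f (g h))))) (g h)))) w)
Term 2: ((\g.(\f.((\h.(\g.(\f.(h (g f))))) (g f)))) w)
Alpha-equivalence: compare structure up to binder renaming.
Result: True

Answer: yes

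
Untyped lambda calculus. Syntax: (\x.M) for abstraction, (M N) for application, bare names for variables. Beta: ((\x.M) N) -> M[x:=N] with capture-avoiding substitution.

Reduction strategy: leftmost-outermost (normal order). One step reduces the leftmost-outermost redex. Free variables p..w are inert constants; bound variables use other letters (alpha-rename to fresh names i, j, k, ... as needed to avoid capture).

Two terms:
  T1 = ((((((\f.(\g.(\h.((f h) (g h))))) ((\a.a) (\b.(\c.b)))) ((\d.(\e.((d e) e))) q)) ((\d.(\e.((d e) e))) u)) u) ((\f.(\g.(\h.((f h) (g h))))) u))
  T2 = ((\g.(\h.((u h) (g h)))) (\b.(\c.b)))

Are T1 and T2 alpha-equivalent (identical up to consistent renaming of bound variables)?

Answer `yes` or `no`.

Term 1: ((((((\f.(\g.(\h.((f h) (g h))))) ((\a.a) (\b.(\c.b)))) ((\d.(\e.((d e) e))) q)) ((\d.(\e.((d e) e))) u)) u) ((\f.(\g.(\h.((f h) (g h))))) u))
Term 2: ((\g.(\h.((u h) (g h)))) (\b.(\c.b)))
Alpha-equivalence: compare structure up to binder renaming.
Result: False

Answer: no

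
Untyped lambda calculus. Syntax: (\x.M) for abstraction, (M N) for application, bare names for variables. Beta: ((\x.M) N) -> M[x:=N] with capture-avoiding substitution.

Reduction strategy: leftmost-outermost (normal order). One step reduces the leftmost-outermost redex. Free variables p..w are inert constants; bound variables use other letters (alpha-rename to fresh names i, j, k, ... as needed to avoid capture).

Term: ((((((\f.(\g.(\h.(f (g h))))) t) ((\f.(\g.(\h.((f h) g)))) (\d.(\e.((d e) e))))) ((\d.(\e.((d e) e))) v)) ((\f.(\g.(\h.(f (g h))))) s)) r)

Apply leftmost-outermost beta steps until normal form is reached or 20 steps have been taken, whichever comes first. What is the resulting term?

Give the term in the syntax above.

Step 0: ((((((\f.(\g.(\h.(f (g h))))) t) ((\f.(\g.(\h.((f h) g)))) (\d.(\e.((d e) e))))) ((\d.(\e.((d e) e))) v)) ((\f.(\g.(\h.(f (g h))))) s)) r)
Step 1: (((((\g.(\h.(t (g h)))) ((\f.(\g.(\h.((f h) g)))) (\d.(\e.((d e) e))))) ((\d.(\e.((d e) e))) v)) ((\f.(\g.(\h.(f (g h))))) s)) r)
Step 2: ((((\h.(t (((\f.(\g.(\h.((f h) g)))) (\d.(\e.((d e) e)))) h))) ((\d.(\e.((d e) e))) v)) ((\f.(\g.(\h.(f (g h))))) s)) r)
Step 3: (((t (((\f.(\g.(\h.((f h) g)))) (\d.(\e.((d e) e)))) ((\d.(\e.((d e) e))) v))) ((\f.(\g.(\h.(f (g h))))) s)) r)
Step 4: (((t ((\g.(\h.(((\d.(\e.((d e) e))) h) g))) ((\d.(\e.((d e) e))) v))) ((\f.(\g.(\h.(f (g h))))) s)) r)
Step 5: (((t (\h.(((\d.(\e.((d e) e))) h) ((\d.(\e.((d e) e))) v)))) ((\f.(\g.(\h.(f (g h))))) s)) r)
Step 6: (((t (\h.((\e.((h e) e)) ((\d.(\e.((d e) e))) v)))) ((\f.(\g.(\h.(f (g h))))) s)) r)
Step 7: (((t (\h.((h ((\d.(\e.((d e) e))) v)) ((\d.(\e.((d e) e))) v)))) ((\f.(\g.(\h.(f (g h))))) s)) r)
Step 8: (((t (\h.((h (\e.((v e) e))) ((\d.(\e.((d e) e))) v)))) ((\f.(\g.(\h.(f (g h))))) s)) r)
Step 9: (((t (\h.((h (\e.((v e) e))) (\e.((v e) e))))) ((\f.(\g.(\h.(f (g h))))) s)) r)
Step 10: (((t (\h.((h (\e.((v e) e))) (\e.((v e) e))))) (\g.(\h.(s (g h))))) r)

Answer: (((t (\h.((h (\e.((v e) e))) (\e.((v e) e))))) (\g.(\h.(s (g h))))) r)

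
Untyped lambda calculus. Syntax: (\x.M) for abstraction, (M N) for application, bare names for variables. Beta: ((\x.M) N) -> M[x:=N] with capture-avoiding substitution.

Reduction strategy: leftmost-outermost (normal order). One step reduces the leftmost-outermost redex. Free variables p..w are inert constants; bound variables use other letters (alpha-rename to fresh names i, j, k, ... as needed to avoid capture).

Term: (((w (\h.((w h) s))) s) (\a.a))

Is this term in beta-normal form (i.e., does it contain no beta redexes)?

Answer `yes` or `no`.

Term: (((w (\h.((w h) s))) s) (\a.a))
No beta redexes found.

Answer: yes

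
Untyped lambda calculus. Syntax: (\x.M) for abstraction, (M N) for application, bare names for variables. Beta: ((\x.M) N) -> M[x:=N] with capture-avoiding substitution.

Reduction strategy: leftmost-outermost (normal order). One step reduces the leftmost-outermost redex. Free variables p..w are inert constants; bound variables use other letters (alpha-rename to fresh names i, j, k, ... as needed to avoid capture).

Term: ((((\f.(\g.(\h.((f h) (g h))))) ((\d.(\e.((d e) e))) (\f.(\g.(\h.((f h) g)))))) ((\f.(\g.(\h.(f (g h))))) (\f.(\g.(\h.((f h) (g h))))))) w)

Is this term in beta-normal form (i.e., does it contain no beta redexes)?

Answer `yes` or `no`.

Term: ((((\f.(\g.(\h.((f h) (g h))))) ((\d.(\e.((d e) e))) (\f.(\g.(\h.((f h) g)))))) ((\f.(\g.(\h.(f (g h))))) (\f.(\g.(\h.((f h) (g h))))))) w)
Found 3 beta redex(es).

Answer: no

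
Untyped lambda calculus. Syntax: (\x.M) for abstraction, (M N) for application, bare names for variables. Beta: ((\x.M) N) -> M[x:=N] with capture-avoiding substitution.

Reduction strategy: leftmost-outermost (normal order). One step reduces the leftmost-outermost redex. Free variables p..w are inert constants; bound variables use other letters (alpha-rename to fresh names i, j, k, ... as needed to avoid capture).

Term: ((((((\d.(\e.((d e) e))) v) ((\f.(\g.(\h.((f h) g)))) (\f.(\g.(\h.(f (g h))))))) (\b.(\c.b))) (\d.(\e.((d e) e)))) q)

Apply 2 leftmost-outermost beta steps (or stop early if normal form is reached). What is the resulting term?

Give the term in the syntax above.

Step 0: ((((((\d.(\e.((d e) e))) v) ((\f.(\g.(\h.((f h) g)))) (\f.(\g.(\h.(f (g h))))))) (\b.(\c.b))) (\d.(\e.((d e) e)))) q)
Step 1: (((((\e.((v e) e)) ((\f.(\g.(\h.((f h) g)))) (\f.(\g.(\h.(f (g h))))))) (\b.(\c.b))) (\d.(\e.((d e) e)))) q)
Step 2: (((((v ((\f.(\g.(\h.((f h) g)))) (\f.(\g.(\h.(f (g h))))))) ((\f.(\g.(\h.((f h) g)))) (\f.(\g.(\h.(f (g h))))))) (\b.(\c.b))) (\d.(\e.((d e) e)))) q)

Answer: (((((v ((\f.(\g.(\h.((f h) g)))) (\f.(\g.(\h.(f (g h))))))) ((\f.(\g.(\h.((f h) g)))) (\f.(\g.(\h.(f (g h))))))) (\b.(\c.b))) (\d.(\e.((d e) e)))) q)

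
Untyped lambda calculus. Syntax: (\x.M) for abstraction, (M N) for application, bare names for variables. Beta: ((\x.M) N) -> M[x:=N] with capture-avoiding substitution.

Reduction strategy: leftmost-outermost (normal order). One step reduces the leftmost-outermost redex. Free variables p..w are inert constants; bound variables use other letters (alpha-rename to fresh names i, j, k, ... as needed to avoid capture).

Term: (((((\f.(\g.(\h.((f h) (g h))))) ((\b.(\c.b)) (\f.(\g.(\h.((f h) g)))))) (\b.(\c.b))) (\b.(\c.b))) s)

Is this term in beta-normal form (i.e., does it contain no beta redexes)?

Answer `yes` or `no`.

Term: (((((\f.(\g.(\h.((f h) (g h))))) ((\b.(\c.b)) (\f.(\g.(\h.((f h) g)))))) (\b.(\c.b))) (\b.(\c.b))) s)
Found 2 beta redex(es).

Answer: no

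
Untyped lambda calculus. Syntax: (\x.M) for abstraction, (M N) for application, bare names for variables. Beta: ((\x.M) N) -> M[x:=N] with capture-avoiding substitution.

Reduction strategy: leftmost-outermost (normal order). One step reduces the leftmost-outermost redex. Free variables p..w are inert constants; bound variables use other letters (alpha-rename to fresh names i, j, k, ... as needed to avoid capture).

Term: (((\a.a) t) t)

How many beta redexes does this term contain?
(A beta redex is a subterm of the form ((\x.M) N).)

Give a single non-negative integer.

Term: (((\a.a) t) t)
  Redex: ((\a.a) t)
Total redexes: 1

Answer: 1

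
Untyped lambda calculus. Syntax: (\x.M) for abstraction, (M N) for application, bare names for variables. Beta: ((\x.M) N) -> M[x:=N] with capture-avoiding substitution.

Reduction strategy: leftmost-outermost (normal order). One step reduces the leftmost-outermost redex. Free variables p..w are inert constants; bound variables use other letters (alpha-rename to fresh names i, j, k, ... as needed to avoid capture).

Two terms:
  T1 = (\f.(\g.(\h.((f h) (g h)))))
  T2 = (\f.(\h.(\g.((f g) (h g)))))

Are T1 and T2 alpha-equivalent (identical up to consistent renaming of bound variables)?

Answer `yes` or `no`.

Term 1: (\f.(\g.(\h.((f h) (g h)))))
Term 2: (\f.(\h.(\g.((f g) (h g)))))
Alpha-equivalence: compare structure up to binder renaming.
Result: True

Answer: yes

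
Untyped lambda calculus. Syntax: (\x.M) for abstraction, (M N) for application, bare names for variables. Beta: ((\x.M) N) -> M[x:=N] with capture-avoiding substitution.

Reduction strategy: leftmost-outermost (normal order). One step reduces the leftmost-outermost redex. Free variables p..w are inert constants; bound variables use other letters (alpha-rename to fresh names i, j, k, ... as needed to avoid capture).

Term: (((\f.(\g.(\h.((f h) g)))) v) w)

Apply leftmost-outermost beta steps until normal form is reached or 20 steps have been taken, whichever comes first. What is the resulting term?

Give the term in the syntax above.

Step 0: (((\f.(\g.(\h.((f h) g)))) v) w)
Step 1: ((\g.(\h.((v h) g))) w)
Step 2: (\h.((v h) w))

Answer: (\h.((v h) w))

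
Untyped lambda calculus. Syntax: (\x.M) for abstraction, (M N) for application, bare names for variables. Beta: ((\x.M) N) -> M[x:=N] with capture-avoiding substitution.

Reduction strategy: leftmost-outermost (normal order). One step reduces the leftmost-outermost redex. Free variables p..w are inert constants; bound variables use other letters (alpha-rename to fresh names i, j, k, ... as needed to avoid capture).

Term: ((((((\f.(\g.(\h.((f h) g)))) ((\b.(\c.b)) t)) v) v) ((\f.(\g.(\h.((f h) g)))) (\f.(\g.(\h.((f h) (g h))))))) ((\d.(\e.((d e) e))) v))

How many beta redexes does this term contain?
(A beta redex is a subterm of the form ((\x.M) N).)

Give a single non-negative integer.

Term: ((((((\f.(\g.(\h.((f h) g)))) ((\b.(\c.b)) t)) v) v) ((\f.(\g.(\h.((f h) g)))) (\f.(\g.(\h.((f h) (g h))))))) ((\d.(\e.((d e) e))) v))
  Redex: ((\f.(\g.(\h.((f h) g)))) ((\b.(\c.b)) t))
  Redex: ((\b.(\c.b)) t)
  Redex: ((\f.(\g.(\h.((f h) g)))) (\f.(\g.(\h.((f h) (g h))))))
  Redex: ((\d.(\e.((d e) e))) v)
Total redexes: 4

Answer: 4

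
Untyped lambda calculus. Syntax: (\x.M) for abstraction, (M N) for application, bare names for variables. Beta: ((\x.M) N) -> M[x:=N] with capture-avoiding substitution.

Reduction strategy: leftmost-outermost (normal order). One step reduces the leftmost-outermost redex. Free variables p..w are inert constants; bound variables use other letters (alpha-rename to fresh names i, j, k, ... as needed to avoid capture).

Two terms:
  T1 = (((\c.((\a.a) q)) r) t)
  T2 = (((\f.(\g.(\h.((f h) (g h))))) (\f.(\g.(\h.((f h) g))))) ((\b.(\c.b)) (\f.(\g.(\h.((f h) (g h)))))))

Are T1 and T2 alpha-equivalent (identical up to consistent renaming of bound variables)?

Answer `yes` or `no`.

Term 1: (((\c.((\a.a) q)) r) t)
Term 2: (((\f.(\g.(\h.((f h) (g h))))) (\f.(\g.(\h.((f h) g))))) ((\b.(\c.b)) (\f.(\g.(\h.((f h) (g h)))))))
Alpha-equivalence: compare structure up to binder renaming.
Result: False

Answer: no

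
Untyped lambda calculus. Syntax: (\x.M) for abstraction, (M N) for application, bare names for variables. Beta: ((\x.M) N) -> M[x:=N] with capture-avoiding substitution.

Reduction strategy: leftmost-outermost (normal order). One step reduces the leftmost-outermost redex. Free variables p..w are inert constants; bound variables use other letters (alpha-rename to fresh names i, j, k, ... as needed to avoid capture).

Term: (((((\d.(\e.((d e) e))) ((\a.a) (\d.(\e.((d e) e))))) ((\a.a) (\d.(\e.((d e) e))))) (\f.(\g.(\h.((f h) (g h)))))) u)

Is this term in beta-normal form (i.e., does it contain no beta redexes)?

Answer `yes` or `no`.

Answer: no

Derivation:
Term: (((((\d.(\e.((d e) e))) ((\a.a) (\d.(\e.((d e) e))))) ((\a.a) (\d.(\e.((d e) e))))) (\f.(\g.(\h.((f h) (g h)))))) u)
Found 3 beta redex(es).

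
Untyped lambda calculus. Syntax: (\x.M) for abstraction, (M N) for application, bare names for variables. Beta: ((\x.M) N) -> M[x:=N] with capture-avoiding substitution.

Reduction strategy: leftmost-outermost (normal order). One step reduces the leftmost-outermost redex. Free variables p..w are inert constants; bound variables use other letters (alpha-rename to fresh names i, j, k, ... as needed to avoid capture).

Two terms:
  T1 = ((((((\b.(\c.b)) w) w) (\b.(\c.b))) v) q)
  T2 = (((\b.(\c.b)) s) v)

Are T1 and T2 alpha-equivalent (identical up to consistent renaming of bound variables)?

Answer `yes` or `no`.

Term 1: ((((((\b.(\c.b)) w) w) (\b.(\c.b))) v) q)
Term 2: (((\b.(\c.b)) s) v)
Alpha-equivalence: compare structure up to binder renaming.
Result: False

Answer: no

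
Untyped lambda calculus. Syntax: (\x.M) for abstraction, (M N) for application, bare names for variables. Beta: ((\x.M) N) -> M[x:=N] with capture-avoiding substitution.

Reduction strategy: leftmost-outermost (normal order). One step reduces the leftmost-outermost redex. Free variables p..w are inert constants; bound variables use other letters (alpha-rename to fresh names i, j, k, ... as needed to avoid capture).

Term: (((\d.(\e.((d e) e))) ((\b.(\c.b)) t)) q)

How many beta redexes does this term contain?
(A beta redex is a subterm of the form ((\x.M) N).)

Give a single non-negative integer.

Term: (((\d.(\e.((d e) e))) ((\b.(\c.b)) t)) q)
  Redex: ((\d.(\e.((d e) e))) ((\b.(\c.b)) t))
  Redex: ((\b.(\c.b)) t)
Total redexes: 2

Answer: 2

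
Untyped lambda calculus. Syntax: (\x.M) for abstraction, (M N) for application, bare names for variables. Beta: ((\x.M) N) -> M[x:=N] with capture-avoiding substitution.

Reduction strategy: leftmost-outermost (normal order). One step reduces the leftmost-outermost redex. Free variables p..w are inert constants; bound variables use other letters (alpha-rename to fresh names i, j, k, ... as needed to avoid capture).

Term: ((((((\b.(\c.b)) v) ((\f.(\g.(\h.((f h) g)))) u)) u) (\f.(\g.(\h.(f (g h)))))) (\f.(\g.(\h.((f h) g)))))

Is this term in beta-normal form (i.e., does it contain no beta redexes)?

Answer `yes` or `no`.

Answer: no

Derivation:
Term: ((((((\b.(\c.b)) v) ((\f.(\g.(\h.((f h) g)))) u)) u) (\f.(\g.(\h.(f (g h)))))) (\f.(\g.(\h.((f h) g)))))
Found 2 beta redex(es).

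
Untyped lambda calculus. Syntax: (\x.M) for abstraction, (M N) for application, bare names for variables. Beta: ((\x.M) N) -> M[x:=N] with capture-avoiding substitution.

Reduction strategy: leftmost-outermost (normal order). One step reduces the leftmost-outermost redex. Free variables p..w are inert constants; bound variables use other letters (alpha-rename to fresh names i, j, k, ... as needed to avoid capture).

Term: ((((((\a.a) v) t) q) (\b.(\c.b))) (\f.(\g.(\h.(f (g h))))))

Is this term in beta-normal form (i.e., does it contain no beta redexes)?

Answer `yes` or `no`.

Term: ((((((\a.a) v) t) q) (\b.(\c.b))) (\f.(\g.(\h.(f (g h))))))
Found 1 beta redex(es).

Answer: no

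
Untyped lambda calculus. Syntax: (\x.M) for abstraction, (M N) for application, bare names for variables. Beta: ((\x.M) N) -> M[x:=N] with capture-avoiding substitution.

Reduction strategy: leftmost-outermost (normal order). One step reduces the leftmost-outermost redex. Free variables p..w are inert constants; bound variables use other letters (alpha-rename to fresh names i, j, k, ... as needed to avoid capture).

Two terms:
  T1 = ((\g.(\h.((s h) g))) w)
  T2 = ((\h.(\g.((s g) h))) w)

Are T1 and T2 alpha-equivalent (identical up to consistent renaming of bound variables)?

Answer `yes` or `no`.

Term 1: ((\g.(\h.((s h) g))) w)
Term 2: ((\h.(\g.((s g) h))) w)
Alpha-equivalence: compare structure up to binder renaming.
Result: True

Answer: yes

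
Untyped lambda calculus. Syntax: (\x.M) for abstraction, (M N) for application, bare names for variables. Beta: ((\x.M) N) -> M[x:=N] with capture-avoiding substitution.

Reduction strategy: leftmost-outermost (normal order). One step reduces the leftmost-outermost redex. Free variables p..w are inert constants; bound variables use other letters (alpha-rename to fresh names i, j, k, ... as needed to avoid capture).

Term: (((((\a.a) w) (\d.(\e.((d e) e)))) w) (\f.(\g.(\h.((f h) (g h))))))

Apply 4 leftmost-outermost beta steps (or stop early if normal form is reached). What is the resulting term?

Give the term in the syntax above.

Answer: (((w (\d.(\e.((d e) e)))) w) (\f.(\g.(\h.((f h) (g h))))))

Derivation:
Step 0: (((((\a.a) w) (\d.(\e.((d e) e)))) w) (\f.(\g.(\h.((f h) (g h))))))
Step 1: (((w (\d.(\e.((d e) e)))) w) (\f.(\g.(\h.((f h) (g h))))))
Step 2: (normal form reached)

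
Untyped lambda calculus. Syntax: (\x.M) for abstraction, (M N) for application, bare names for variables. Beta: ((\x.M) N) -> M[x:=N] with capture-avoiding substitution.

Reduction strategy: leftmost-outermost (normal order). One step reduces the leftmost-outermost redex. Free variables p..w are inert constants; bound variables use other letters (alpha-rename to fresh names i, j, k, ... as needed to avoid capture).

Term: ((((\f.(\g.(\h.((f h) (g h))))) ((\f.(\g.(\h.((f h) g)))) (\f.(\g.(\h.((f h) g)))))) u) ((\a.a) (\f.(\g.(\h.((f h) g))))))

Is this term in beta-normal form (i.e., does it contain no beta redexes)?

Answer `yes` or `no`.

Term: ((((\f.(\g.(\h.((f h) (g h))))) ((\f.(\g.(\h.((f h) g)))) (\f.(\g.(\h.((f h) g)))))) u) ((\a.a) (\f.(\g.(\h.((f h) g))))))
Found 3 beta redex(es).

Answer: no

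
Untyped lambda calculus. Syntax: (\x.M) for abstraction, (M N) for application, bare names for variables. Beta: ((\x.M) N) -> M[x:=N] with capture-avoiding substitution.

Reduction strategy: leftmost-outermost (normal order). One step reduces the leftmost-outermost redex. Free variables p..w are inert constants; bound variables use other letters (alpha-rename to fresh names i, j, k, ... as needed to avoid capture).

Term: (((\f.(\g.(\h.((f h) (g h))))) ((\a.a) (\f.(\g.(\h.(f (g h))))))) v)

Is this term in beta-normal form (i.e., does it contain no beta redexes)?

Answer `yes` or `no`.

Answer: no

Derivation:
Term: (((\f.(\g.(\h.((f h) (g h))))) ((\a.a) (\f.(\g.(\h.(f (g h))))))) v)
Found 2 beta redex(es).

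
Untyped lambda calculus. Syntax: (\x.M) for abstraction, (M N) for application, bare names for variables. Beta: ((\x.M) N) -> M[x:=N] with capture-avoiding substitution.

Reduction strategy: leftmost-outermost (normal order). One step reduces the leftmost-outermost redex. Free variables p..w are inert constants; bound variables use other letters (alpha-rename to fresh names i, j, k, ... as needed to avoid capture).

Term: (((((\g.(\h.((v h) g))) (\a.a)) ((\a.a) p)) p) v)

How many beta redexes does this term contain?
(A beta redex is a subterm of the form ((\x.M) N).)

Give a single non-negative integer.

Term: (((((\g.(\h.((v h) g))) (\a.a)) ((\a.a) p)) p) v)
  Redex: ((\g.(\h.((v h) g))) (\a.a))
  Redex: ((\a.a) p)
Total redexes: 2

Answer: 2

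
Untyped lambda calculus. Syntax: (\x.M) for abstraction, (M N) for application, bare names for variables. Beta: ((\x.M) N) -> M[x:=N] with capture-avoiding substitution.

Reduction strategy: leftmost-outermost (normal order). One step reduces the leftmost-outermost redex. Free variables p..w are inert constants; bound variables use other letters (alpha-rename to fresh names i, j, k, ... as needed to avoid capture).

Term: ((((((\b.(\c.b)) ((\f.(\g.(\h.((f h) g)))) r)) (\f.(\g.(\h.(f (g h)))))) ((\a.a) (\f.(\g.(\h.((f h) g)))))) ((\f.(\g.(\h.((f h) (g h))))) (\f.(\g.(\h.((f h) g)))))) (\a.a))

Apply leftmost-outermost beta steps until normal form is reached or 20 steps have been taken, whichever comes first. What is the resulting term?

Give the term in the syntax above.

Answer: (((r (\g.(\h.(\i.((h i) (g h)))))) (\f.(\g.(\h.((f h) g))))) (\a.a))

Derivation:
Step 0: ((((((\b.(\c.b)) ((\f.(\g.(\h.((f h) g)))) r)) (\f.(\g.(\h.(f (g h)))))) ((\a.a) (\f.(\g.(\h.((f h) g)))))) ((\f.(\g.(\h.((f h) (g h))))) (\f.(\g.(\h.((f h) g)))))) (\a.a))
Step 1: (((((\c.((\f.(\g.(\h.((f h) g)))) r)) (\f.(\g.(\h.(f (g h)))))) ((\a.a) (\f.(\g.(\h.((f h) g)))))) ((\f.(\g.(\h.((f h) (g h))))) (\f.(\g.(\h.((f h) g)))))) (\a.a))
Step 2: (((((\f.(\g.(\h.((f h) g)))) r) ((\a.a) (\f.(\g.(\h.((f h) g)))))) ((\f.(\g.(\h.((f h) (g h))))) (\f.(\g.(\h.((f h) g)))))) (\a.a))
Step 3: ((((\g.(\h.((r h) g))) ((\a.a) (\f.(\g.(\h.((f h) g)))))) ((\f.(\g.(\h.((f h) (g h))))) (\f.(\g.(\h.((f h) g)))))) (\a.a))
Step 4: (((\h.((r h) ((\a.a) (\f.(\g.(\h.((f h) g))))))) ((\f.(\g.(\h.((f h) (g h))))) (\f.(\g.(\h.((f h) g)))))) (\a.a))
Step 5: (((r ((\f.(\g.(\h.((f h) (g h))))) (\f.(\g.(\h.((f h) g)))))) ((\a.a) (\f.(\g.(\h.((f h) g)))))) (\a.a))
Step 6: (((r (\g.(\h.(((\f.(\g.(\h.((f h) g)))) h) (g h))))) ((\a.a) (\f.(\g.(\h.((f h) g)))))) (\a.a))
Step 7: (((r (\g.(\h.((\g.(\i.((h i) g))) (g h))))) ((\a.a) (\f.(\g.(\h.((f h) g)))))) (\a.a))
Step 8: (((r (\g.(\h.(\i.((h i) (g h)))))) ((\a.a) (\f.(\g.(\h.((f h) g)))))) (\a.a))
Step 9: (((r (\g.(\h.(\i.((h i) (g h)))))) (\f.(\g.(\h.((f h) g))))) (\a.a))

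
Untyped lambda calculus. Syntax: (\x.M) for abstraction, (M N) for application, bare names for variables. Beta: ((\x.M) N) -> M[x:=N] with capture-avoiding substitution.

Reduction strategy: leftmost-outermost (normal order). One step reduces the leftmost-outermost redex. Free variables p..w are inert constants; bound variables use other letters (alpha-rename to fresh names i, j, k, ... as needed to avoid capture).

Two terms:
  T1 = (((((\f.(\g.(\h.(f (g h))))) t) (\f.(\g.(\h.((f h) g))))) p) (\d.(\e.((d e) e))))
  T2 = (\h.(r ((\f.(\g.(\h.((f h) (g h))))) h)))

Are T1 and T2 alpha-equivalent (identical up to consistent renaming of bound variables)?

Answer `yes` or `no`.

Answer: no

Derivation:
Term 1: (((((\f.(\g.(\h.(f (g h))))) t) (\f.(\g.(\h.((f h) g))))) p) (\d.(\e.((d e) e))))
Term 2: (\h.(r ((\f.(\g.(\h.((f h) (g h))))) h)))
Alpha-equivalence: compare structure up to binder renaming.
Result: False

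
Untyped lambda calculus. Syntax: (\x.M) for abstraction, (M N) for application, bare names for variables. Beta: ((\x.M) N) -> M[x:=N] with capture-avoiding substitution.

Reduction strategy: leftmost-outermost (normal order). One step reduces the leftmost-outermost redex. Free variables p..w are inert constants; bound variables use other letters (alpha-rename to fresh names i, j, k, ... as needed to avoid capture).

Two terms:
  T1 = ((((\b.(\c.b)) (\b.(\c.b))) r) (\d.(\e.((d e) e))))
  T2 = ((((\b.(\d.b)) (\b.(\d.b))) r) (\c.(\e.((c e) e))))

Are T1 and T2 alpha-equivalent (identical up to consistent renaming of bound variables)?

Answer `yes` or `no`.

Term 1: ((((\b.(\c.b)) (\b.(\c.b))) r) (\d.(\e.((d e) e))))
Term 2: ((((\b.(\d.b)) (\b.(\d.b))) r) (\c.(\e.((c e) e))))
Alpha-equivalence: compare structure up to binder renaming.
Result: True

Answer: yes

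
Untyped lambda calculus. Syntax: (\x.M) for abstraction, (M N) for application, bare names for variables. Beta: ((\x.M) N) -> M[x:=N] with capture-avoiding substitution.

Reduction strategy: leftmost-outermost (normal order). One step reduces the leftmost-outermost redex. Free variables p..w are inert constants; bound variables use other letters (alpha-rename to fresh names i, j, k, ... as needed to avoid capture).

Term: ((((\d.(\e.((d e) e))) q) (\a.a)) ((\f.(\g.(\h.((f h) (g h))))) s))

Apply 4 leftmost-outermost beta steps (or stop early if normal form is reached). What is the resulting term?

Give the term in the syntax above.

Step 0: ((((\d.(\e.((d e) e))) q) (\a.a)) ((\f.(\g.(\h.((f h) (g h))))) s))
Step 1: (((\e.((q e) e)) (\a.a)) ((\f.(\g.(\h.((f h) (g h))))) s))
Step 2: (((q (\a.a)) (\a.a)) ((\f.(\g.(\h.((f h) (g h))))) s))
Step 3: (((q (\a.a)) (\a.a)) (\g.(\h.((s h) (g h)))))
Step 4: (normal form reached)

Answer: (((q (\a.a)) (\a.a)) (\g.(\h.((s h) (g h)))))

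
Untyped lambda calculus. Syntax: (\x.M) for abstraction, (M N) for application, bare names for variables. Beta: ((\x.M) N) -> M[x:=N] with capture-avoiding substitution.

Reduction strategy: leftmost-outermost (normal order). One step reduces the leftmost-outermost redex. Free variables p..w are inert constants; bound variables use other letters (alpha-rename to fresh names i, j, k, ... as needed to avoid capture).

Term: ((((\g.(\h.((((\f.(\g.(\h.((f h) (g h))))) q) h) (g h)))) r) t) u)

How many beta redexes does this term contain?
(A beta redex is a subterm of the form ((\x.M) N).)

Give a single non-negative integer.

Answer: 2

Derivation:
Term: ((((\g.(\h.((((\f.(\g.(\h.((f h) (g h))))) q) h) (g h)))) r) t) u)
  Redex: ((\g.(\h.((((\f.(\g.(\h.((f h) (g h))))) q) h) (g h)))) r)
  Redex: ((\f.(\g.(\h.((f h) (g h))))) q)
Total redexes: 2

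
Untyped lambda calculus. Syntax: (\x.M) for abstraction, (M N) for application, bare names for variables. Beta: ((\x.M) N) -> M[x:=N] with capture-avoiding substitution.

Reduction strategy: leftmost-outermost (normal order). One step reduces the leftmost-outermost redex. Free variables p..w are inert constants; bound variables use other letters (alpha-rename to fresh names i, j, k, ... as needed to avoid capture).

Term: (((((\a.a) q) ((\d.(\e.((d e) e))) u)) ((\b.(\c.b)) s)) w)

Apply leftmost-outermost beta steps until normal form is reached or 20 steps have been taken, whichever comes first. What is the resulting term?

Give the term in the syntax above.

Answer: (((q (\e.((u e) e))) (\c.s)) w)

Derivation:
Step 0: (((((\a.a) q) ((\d.(\e.((d e) e))) u)) ((\b.(\c.b)) s)) w)
Step 1: (((q ((\d.(\e.((d e) e))) u)) ((\b.(\c.b)) s)) w)
Step 2: (((q (\e.((u e) e))) ((\b.(\c.b)) s)) w)
Step 3: (((q (\e.((u e) e))) (\c.s)) w)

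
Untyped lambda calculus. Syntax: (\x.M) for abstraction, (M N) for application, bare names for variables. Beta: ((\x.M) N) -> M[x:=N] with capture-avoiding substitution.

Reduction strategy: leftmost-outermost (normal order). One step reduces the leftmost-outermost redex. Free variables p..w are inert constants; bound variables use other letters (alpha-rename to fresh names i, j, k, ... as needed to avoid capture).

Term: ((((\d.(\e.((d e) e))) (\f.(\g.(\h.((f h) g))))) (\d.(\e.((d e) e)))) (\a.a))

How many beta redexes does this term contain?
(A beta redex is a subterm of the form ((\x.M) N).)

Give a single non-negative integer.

Term: ((((\d.(\e.((d e) e))) (\f.(\g.(\h.((f h) g))))) (\d.(\e.((d e) e)))) (\a.a))
  Redex: ((\d.(\e.((d e) e))) (\f.(\g.(\h.((f h) g)))))
Total redexes: 1

Answer: 1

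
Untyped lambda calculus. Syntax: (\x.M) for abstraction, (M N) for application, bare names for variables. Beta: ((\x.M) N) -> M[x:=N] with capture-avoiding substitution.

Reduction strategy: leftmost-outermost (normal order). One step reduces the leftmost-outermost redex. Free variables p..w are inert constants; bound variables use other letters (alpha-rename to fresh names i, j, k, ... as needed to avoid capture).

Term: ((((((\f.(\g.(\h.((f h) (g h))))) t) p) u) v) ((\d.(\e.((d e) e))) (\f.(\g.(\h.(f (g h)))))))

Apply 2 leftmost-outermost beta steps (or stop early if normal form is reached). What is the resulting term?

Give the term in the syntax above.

Step 0: ((((((\f.(\g.(\h.((f h) (g h))))) t) p) u) v) ((\d.(\e.((d e) e))) (\f.(\g.(\h.(f (g h)))))))
Step 1: (((((\g.(\h.((t h) (g h)))) p) u) v) ((\d.(\e.((d e) e))) (\f.(\g.(\h.(f (g h)))))))
Step 2: ((((\h.((t h) (p h))) u) v) ((\d.(\e.((d e) e))) (\f.(\g.(\h.(f (g h)))))))

Answer: ((((\h.((t h) (p h))) u) v) ((\d.(\e.((d e) e))) (\f.(\g.(\h.(f (g h)))))))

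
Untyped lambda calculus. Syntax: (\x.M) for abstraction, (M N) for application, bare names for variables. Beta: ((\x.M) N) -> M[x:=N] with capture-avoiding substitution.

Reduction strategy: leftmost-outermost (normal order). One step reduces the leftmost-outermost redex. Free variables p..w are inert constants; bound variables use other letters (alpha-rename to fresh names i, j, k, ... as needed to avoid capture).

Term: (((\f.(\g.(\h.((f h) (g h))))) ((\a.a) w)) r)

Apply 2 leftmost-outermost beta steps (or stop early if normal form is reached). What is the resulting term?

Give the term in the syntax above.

Step 0: (((\f.(\g.(\h.((f h) (g h))))) ((\a.a) w)) r)
Step 1: ((\g.(\h.((((\a.a) w) h) (g h)))) r)
Step 2: (\h.((((\a.a) w) h) (r h)))

Answer: (\h.((((\a.a) w) h) (r h)))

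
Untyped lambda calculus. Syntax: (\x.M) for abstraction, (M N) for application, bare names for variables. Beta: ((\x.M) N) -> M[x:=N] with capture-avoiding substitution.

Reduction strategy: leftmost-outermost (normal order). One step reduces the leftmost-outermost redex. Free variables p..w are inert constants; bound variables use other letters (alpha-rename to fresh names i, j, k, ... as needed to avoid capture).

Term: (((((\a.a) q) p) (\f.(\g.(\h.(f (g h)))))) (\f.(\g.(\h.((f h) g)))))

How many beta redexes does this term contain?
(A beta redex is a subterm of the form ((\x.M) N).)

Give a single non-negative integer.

Term: (((((\a.a) q) p) (\f.(\g.(\h.(f (g h)))))) (\f.(\g.(\h.((f h) g)))))
  Redex: ((\a.a) q)
Total redexes: 1

Answer: 1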